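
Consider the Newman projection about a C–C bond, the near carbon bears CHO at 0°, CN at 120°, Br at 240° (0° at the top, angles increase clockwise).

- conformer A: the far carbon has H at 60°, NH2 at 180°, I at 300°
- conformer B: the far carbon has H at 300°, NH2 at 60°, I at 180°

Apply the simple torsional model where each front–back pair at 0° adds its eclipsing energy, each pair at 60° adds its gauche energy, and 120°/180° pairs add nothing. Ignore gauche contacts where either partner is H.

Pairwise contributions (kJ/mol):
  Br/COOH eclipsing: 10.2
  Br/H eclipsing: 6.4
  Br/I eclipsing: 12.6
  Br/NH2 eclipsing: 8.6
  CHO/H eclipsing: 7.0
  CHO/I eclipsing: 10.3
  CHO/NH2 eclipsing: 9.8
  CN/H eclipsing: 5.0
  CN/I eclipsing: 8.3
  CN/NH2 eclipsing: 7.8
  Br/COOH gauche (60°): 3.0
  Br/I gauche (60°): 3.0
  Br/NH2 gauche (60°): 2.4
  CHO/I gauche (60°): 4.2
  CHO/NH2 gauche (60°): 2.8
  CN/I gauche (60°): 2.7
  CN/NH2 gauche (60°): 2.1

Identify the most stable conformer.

A (staggered): CHO–I gauche, CN–NH2 gauche, Br–NH2 gauche, Br–I gauche; 4.2 + 2.1 + 2.4 + 3.0 = 11.7 kJ/mol.
B (staggered): CHO–NH2 gauche, CN–NH2 gauche, CN–I gauche, Br–I gauche; 2.8 + 2.1 + 2.7 + 3.0 = 10.6 kJ/mol.
B has the lowest total (10.6 kJ/mol).

B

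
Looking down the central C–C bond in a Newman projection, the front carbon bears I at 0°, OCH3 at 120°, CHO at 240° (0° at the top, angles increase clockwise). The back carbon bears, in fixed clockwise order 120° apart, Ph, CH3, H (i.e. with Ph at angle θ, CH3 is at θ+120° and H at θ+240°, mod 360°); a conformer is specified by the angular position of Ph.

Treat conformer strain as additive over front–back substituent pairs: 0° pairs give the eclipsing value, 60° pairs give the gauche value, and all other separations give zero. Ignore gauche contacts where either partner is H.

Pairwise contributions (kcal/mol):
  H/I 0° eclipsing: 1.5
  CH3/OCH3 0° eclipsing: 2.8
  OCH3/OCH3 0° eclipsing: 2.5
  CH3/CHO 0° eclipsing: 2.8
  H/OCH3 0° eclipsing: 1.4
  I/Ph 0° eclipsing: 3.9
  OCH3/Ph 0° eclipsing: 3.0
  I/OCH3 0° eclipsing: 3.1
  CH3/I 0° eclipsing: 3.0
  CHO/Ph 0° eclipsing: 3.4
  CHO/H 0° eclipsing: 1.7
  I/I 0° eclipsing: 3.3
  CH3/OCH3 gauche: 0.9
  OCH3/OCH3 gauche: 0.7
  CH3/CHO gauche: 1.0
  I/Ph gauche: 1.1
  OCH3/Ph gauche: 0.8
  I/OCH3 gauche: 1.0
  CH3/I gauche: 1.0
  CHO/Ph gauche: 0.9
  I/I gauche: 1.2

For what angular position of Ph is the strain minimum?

Ph at 0° (eclipsed): I–Ph eclipsed, OCH3–CH3 eclipsed, CHO–H eclipsed; 3.9 + 2.8 + 1.7 = 8.4 kcal/mol.
Ph at 60° (staggered): I–Ph gauche, OCH3–Ph gauche, OCH3–CH3 gauche, CHO–CH3 gauche; 1.1 + 0.8 + 0.9 + 1.0 = 3.8 kcal/mol.
Ph at 120° (eclipsed): I–H eclipsed, OCH3–Ph eclipsed, CHO–CH3 eclipsed; 1.5 + 3.0 + 2.8 = 7.3 kcal/mol.
Ph at 180° (staggered): I–CH3 gauche, OCH3–Ph gauche, CHO–Ph gauche, CHO–CH3 gauche; 1.0 + 0.8 + 0.9 + 1.0 = 3.7 kcal/mol.
Ph at 240° (eclipsed): I–CH3 eclipsed, OCH3–H eclipsed, CHO–Ph eclipsed; 3.0 + 1.4 + 3.4 = 7.8 kcal/mol.
Ph at 300° (staggered): I–Ph gauche, I–CH3 gauche, OCH3–CH3 gauche, CHO–Ph gauche; 1.1 + 1.0 + 0.9 + 0.9 = 3.9 kcal/mol.
The minimum (3.7 kcal/mol) occurs with Ph at 180°.

180°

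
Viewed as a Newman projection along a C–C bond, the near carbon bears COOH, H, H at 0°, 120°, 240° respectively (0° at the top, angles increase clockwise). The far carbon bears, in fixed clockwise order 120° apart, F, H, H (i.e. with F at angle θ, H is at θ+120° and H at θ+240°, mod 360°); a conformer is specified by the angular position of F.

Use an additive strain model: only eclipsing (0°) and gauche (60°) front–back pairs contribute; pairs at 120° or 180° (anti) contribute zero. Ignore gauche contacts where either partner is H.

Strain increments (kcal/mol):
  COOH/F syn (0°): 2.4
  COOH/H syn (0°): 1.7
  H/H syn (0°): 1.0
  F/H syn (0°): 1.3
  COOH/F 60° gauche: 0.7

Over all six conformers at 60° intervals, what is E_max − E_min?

F at 0° (eclipsed): COOH(0°)/F(0°) eclipsed 2.4; H(120°)/H(120°) eclipsed 1.0; H(240°)/H(240°) eclipsed 1.0 → 4.4 kcal/mol.
F at 60° (staggered): COOH(0°)/F(60°) gauche 0.7 → 0.7 kcal/mol.
F at 120° (eclipsed): COOH(0°)/H(0°) eclipsed 1.7; H(120°)/F(120°) eclipsed 1.3; H(240°)/H(240°) eclipsed 1.0 → 4.0 kcal/mol.
F at 180° (staggered): no non-H gauche contacts → 0.0 kcal/mol.
F at 240° (eclipsed): COOH(0°)/H(0°) eclipsed 1.7; H(120°)/H(120°) eclipsed 1.0; H(240°)/F(240°) eclipsed 1.3 → 4.0 kcal/mol.
F at 300° (staggered): COOH(0°)/F(300°) gauche 0.7 → 0.7 kcal/mol.
Max at 0° (4.4 kcal/mol), min at 180° (0.0 kcal/mol); barrier = 4.4 kcal/mol.

4.4 kcal/mol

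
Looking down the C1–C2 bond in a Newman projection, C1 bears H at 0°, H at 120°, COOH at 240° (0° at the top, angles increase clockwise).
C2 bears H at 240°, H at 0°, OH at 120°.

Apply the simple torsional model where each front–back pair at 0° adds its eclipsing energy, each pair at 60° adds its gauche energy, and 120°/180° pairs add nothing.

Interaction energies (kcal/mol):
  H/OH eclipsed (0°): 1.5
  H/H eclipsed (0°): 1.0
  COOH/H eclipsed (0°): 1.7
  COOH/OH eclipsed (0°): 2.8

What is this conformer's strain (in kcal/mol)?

This conformer (eclipsed): H(0°)/H(0°) eclipsed 1.0; H(120°)/OH(120°) eclipsed 1.5; COOH(240°)/H(240°) eclipsed 1.7 → 4.2 kcal/mol.

4.2 kcal/mol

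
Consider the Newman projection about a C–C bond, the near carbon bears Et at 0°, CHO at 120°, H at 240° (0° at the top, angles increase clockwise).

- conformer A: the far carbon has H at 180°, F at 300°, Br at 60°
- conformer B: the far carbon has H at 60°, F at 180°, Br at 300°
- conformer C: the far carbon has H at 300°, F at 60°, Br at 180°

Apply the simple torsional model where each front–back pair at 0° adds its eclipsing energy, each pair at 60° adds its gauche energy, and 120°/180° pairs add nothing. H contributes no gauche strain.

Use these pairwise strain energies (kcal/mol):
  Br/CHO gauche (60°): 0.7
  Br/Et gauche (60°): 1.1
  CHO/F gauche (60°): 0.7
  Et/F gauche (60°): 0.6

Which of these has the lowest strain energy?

B

A (staggered): Et(0°)/F(300°) gauche 0.6; Et(0°)/Br(60°) gauche 1.1; CHO(120°)/Br(60°) gauche 0.7 → 2.4 kcal/mol.
B (staggered): Et(0°)/Br(300°) gauche 1.1; CHO(120°)/F(180°) gauche 0.7 → 1.8 kcal/mol.
C (staggered): Et(0°)/F(60°) gauche 0.6; CHO(120°)/F(60°) gauche 0.7; CHO(120°)/Br(180°) gauche 0.7 → 2.0 kcal/mol.
B has the lowest total (1.8 kcal/mol).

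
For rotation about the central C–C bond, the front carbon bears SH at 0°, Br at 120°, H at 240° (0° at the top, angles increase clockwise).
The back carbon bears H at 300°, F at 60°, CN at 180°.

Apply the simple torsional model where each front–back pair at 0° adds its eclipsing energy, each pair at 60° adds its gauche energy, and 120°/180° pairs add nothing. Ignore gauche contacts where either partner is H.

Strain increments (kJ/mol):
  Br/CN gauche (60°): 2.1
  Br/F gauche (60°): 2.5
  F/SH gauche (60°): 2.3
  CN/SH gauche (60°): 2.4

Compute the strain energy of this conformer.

This conformer is staggered. SH at 0° is gauche with F at 60° (2.3); Br at 120° is gauche with F at 60° (2.5); Br at 120° is gauche with CN at 180° (2.1). Total 6.9 kJ/mol.

6.9 kJ/mol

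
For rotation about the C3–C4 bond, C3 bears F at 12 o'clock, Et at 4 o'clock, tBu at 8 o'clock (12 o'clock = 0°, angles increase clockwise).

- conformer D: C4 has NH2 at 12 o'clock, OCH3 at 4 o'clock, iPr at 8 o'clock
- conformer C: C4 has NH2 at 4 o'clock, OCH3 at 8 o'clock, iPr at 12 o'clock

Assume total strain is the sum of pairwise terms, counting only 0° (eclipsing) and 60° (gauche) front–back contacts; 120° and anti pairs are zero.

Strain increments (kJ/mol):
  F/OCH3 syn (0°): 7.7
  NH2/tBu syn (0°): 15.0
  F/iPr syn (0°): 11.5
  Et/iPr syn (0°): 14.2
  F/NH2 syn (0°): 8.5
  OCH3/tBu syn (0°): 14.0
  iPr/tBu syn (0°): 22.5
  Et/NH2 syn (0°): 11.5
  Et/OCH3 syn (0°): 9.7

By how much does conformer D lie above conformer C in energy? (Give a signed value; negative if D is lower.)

+3.7 kJ/mol

D (eclipsed): F(0°)/NH2(0°) eclipsed 8.5; Et(120°)/OCH3(120°) eclipsed 9.7; tBu(240°)/iPr(240°) eclipsed 22.5 → 40.7 kJ/mol.
C (eclipsed): F(0°)/iPr(0°) eclipsed 11.5; Et(120°)/NH2(120°) eclipsed 11.5; tBu(240°)/OCH3(240°) eclipsed 14.0 → 37.0 kJ/mol.
E(D) − E(C) = 40.7 − 37.0 = +3.7 kJ/mol.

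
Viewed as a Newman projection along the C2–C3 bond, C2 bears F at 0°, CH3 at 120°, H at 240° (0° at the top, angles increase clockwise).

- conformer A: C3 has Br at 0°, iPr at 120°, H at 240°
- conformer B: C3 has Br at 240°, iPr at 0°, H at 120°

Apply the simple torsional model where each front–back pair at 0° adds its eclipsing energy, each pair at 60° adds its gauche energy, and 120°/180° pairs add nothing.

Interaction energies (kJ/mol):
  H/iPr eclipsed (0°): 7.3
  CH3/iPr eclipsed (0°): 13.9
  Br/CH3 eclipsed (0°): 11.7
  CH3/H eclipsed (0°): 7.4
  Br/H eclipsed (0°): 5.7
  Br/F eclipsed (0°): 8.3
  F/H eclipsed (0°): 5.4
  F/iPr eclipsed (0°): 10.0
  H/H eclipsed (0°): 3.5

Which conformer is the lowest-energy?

B

A (eclipsed): F–Br eclipsed, CH3–iPr eclipsed, H–H eclipsed; 8.3 + 13.9 + 3.5 = 25.7 kJ/mol.
B (eclipsed): F–iPr eclipsed, CH3–H eclipsed, H–Br eclipsed; 10.0 + 7.4 + 5.7 = 23.1 kJ/mol.
B has the lowest total (23.1 kJ/mol).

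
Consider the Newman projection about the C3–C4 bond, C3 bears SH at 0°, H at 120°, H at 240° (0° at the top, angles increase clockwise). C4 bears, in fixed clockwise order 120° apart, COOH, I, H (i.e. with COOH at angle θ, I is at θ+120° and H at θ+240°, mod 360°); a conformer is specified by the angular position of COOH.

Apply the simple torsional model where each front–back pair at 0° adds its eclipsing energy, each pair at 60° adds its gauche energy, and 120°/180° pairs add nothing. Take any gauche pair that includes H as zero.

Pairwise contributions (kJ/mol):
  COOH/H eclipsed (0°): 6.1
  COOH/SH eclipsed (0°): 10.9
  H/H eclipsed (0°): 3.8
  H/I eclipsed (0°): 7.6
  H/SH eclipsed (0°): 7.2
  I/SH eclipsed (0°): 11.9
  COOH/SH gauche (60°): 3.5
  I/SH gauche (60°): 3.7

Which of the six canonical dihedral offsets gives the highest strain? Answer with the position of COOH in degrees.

COOH at 0° (eclipsed): SH(0°)/COOH(0°) eclipsed 10.9; H(120°)/I(120°) eclipsed 7.6; H(240°)/H(240°) eclipsed 3.8 → 22.3 kJ/mol.
COOH at 60° (staggered): SH(0°)/COOH(60°) gauche 3.5 → 3.5 kJ/mol.
COOH at 120° (eclipsed): SH(0°)/H(0°) eclipsed 7.2; H(120°)/COOH(120°) eclipsed 6.1; H(240°)/I(240°) eclipsed 7.6 → 20.9 kJ/mol.
COOH at 180° (staggered): SH(0°)/I(300°) gauche 3.7 → 3.7 kJ/mol.
COOH at 240° (eclipsed): SH(0°)/I(0°) eclipsed 11.9; H(120°)/H(120°) eclipsed 3.8; H(240°)/COOH(240°) eclipsed 6.1 → 21.8 kJ/mol.
COOH at 300° (staggered): SH(0°)/COOH(300°) gauche 3.5; SH(0°)/I(60°) gauche 3.7 → 7.2 kJ/mol.
The maximum (22.3 kJ/mol) occurs with COOH at 0°.

0°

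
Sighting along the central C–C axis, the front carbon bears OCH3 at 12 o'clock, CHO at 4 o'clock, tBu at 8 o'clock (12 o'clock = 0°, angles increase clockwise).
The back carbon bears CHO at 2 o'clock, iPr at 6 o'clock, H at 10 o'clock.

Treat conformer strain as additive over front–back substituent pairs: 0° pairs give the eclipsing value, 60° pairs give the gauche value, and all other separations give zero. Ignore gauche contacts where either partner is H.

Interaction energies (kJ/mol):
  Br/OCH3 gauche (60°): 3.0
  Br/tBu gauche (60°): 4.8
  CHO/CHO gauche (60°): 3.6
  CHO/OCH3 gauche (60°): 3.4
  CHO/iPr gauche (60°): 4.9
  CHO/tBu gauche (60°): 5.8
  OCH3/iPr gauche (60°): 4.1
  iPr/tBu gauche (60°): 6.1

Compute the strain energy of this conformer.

This conformer (staggered): OCH3–CHO gauche, CHO–CHO gauche, CHO–iPr gauche, tBu–iPr gauche; 3.4 + 3.6 + 4.9 + 6.1 = 18.0 kJ/mol.

18.0 kJ/mol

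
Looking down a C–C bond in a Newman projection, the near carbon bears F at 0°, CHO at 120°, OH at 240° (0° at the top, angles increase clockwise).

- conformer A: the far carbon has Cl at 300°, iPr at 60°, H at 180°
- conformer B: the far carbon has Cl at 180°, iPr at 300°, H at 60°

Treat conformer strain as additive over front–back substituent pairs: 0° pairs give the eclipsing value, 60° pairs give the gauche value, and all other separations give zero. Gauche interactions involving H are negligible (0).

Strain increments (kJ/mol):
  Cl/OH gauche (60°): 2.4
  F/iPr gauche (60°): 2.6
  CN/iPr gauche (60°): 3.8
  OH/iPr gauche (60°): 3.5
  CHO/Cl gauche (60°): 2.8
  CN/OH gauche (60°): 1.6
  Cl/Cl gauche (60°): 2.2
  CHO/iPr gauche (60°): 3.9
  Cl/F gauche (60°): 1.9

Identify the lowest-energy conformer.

A

A is staggered. F at 0° is gauche with Cl at 300° (1.9); F at 0° is gauche with iPr at 60° (2.6); CHO at 120° is gauche with iPr at 60° (3.9); OH at 240° is gauche with Cl at 300° (2.4). Total 10.8 kJ/mol.
B is staggered. F at 0° is gauche with iPr at 300° (2.6); CHO at 120° is gauche with Cl at 180° (2.8); OH at 240° is gauche with Cl at 180° (2.4); OH at 240° is gauche with iPr at 300° (3.5). Total 11.3 kJ/mol.
A has the lowest total (10.8 kJ/mol).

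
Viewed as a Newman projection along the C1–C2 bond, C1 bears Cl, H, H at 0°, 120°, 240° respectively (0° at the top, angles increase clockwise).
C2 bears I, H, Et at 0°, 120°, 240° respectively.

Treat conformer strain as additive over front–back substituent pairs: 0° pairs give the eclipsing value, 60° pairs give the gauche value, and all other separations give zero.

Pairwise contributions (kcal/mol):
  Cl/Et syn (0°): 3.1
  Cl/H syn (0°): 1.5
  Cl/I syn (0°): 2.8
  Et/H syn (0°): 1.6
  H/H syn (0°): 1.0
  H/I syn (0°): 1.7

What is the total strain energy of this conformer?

This conformer (eclipsed): Cl–I eclipsed, H–H eclipsed, H–Et eclipsed; 2.8 + 1.0 + 1.6 = 5.4 kcal/mol.

5.4 kcal/mol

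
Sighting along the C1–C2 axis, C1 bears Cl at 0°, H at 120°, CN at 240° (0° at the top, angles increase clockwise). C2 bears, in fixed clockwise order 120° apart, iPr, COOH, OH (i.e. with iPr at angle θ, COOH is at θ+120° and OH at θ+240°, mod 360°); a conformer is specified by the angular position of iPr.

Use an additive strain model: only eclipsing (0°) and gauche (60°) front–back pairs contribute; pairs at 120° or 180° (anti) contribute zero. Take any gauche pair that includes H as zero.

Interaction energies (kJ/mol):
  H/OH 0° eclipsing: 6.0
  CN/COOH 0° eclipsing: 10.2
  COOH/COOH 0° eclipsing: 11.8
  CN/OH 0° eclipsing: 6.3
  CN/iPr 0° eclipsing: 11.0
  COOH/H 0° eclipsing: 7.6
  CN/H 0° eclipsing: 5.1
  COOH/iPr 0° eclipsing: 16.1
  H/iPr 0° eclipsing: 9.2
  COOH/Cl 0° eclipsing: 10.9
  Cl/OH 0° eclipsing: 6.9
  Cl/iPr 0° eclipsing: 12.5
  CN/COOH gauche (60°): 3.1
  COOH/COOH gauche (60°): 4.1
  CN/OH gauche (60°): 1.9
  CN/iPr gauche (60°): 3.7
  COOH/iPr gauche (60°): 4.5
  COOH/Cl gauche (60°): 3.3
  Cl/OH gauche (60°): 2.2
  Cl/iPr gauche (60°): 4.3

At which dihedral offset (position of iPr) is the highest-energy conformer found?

iPr at 0° (eclipsed): Cl(0°)/iPr(0°) eclipsed 12.5; H(120°)/COOH(120°) eclipsed 7.6; CN(240°)/OH(240°) eclipsed 6.3 → 26.4 kJ/mol.
iPr at 60° (staggered): Cl(0°)/iPr(60°) gauche 4.3; Cl(0°)/OH(300°) gauche 2.2; CN(240°)/COOH(180°) gauche 3.1; CN(240°)/OH(300°) gauche 1.9 → 11.5 kJ/mol.
iPr at 120° (eclipsed): Cl(0°)/OH(0°) eclipsed 6.9; H(120°)/iPr(120°) eclipsed 9.2; CN(240°)/COOH(240°) eclipsed 10.2 → 26.3 kJ/mol.
iPr at 180° (staggered): Cl(0°)/COOH(300°) gauche 3.3; Cl(0°)/OH(60°) gauche 2.2; CN(240°)/iPr(180°) gauche 3.7; CN(240°)/COOH(300°) gauche 3.1 → 12.3 kJ/mol.
iPr at 240° (eclipsed): Cl(0°)/COOH(0°) eclipsed 10.9; H(120°)/OH(120°) eclipsed 6.0; CN(240°)/iPr(240°) eclipsed 11.0 → 27.9 kJ/mol.
iPr at 300° (staggered): Cl(0°)/iPr(300°) gauche 4.3; Cl(0°)/COOH(60°) gauche 3.3; CN(240°)/iPr(300°) gauche 3.7; CN(240°)/OH(180°) gauche 1.9 → 13.2 kJ/mol.
The maximum (27.9 kJ/mol) occurs with iPr at 240°.

240°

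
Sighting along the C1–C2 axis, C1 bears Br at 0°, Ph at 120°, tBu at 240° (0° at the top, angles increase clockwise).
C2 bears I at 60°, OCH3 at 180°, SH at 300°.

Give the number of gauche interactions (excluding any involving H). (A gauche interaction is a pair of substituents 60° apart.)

6

Non-H gauche pairs: Br(0°)/I(60°); Br(0°)/SH(300°); Ph(120°)/I(60°); Ph(120°)/OCH3(180°); tBu(240°)/OCH3(180°); tBu(240°)/SH(300°) — 6 interactions.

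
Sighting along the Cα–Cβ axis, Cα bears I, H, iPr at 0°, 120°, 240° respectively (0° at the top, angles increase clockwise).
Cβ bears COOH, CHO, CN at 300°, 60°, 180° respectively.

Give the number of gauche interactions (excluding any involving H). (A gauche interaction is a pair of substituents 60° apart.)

Non-H gauche pairs: I(0°)/COOH(300°); I(0°)/CHO(60°); iPr(240°)/COOH(300°); iPr(240°)/CN(180°) — 4 interactions.

4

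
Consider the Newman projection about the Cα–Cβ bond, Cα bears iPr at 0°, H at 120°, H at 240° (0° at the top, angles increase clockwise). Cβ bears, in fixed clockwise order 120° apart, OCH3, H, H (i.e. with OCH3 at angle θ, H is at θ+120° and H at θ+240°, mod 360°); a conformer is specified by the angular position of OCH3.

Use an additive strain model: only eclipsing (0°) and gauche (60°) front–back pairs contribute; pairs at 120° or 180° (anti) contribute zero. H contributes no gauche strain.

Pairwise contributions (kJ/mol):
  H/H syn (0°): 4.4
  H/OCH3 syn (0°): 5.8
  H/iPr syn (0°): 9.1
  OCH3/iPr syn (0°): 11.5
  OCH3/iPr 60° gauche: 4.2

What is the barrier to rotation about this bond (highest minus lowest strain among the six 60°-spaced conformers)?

20.3 kJ/mol

OCH3 at 0° is eclipsed. iPr at 0° is eclipsed with OCH3 at 0° (11.5); H at 120° is eclipsed with H at 120° (4.4); H at 240° is eclipsed with H at 240° (4.4). Total 20.3 kJ/mol.
OCH3 at 60° is staggered. iPr at 0° is gauche with OCH3 at 60° (4.2). Total 4.2 kJ/mol.
OCH3 at 120° is eclipsed. iPr at 0° is eclipsed with H at 0° (9.1); H at 120° is eclipsed with OCH3 at 120° (5.8); H at 240° is eclipsed with H at 240° (4.4). Total 19.3 kJ/mol.
OCH3 at 180° (staggered): no non-H gauche contacts → 0.0 kJ/mol.
OCH3 at 240° is eclipsed. iPr at 0° is eclipsed with H at 0° (9.1); H at 120° is eclipsed with H at 120° (4.4); H at 240° is eclipsed with OCH3 at 240° (5.8). Total 19.3 kJ/mol.
OCH3 at 300° is staggered. iPr at 0° is gauche with OCH3 at 300° (4.2). Total 4.2 kJ/mol.
Max at 0° (20.3 kJ/mol), min at 180° (0.0 kJ/mol); barrier = 20.3 kJ/mol.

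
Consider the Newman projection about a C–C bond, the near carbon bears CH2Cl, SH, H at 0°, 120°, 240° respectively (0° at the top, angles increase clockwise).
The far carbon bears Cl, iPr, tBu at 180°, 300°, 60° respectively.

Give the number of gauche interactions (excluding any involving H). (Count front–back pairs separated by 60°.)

4

Non-H gauche pairs: CH2Cl(0°)/iPr(300°); CH2Cl(0°)/tBu(60°); SH(120°)/Cl(180°); SH(120°)/tBu(60°) — 4 interactions.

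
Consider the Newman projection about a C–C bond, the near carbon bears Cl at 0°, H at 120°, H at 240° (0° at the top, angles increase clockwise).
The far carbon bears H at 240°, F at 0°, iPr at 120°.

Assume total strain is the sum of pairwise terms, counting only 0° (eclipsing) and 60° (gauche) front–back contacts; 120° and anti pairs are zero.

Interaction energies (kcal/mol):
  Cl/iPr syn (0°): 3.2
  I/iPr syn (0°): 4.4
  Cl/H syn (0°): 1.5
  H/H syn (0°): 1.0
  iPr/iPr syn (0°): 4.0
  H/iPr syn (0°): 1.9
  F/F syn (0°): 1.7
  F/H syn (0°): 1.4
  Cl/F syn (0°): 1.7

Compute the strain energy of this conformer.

This conformer is eclipsed. Cl at 0° is eclipsed with F at 0° (1.7); H at 120° is eclipsed with iPr at 120° (1.9); H at 240° is eclipsed with H at 240° (1.0). Total 4.6 kcal/mol.

4.6 kcal/mol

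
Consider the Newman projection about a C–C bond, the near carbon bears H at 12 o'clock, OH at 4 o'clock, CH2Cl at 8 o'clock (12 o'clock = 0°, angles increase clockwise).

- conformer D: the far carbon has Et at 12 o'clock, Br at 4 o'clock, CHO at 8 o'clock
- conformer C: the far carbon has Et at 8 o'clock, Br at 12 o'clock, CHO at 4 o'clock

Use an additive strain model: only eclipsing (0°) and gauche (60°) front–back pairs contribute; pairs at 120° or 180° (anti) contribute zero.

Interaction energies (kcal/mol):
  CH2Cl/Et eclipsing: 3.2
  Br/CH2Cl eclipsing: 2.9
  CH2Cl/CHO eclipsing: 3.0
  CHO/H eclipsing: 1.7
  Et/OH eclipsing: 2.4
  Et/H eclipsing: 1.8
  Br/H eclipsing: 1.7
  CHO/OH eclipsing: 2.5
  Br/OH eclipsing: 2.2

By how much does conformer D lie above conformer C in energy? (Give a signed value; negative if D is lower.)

D is eclipsed. H at 0° is eclipsed with Et at 0° (1.8); OH at 120° is eclipsed with Br at 120° (2.2); CH2Cl at 240° is eclipsed with CHO at 240° (3.0). Total 7.0 kcal/mol.
C is eclipsed. H at 0° is eclipsed with Br at 0° (1.7); OH at 120° is eclipsed with CHO at 120° (2.5); CH2Cl at 240° is eclipsed with Et at 240° (3.2). Total 7.4 kcal/mol.
E(D) − E(C) = 7.0 − 7.4 = -0.4 kcal/mol.

-0.4 kcal/mol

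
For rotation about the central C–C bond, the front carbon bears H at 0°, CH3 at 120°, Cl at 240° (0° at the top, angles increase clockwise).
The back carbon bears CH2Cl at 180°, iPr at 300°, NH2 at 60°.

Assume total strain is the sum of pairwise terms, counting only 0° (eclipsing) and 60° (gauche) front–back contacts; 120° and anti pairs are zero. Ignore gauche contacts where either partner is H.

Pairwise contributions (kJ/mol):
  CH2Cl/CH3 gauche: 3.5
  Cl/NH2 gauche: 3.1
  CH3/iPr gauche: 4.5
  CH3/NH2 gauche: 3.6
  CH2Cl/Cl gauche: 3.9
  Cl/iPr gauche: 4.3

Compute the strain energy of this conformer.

This conformer (staggered): CH3–CH2Cl gauche, CH3–NH2 gauche, Cl–CH2Cl gauche, Cl–iPr gauche; 3.5 + 3.6 + 3.9 + 4.3 = 15.3 kJ/mol.

15.3 kJ/mol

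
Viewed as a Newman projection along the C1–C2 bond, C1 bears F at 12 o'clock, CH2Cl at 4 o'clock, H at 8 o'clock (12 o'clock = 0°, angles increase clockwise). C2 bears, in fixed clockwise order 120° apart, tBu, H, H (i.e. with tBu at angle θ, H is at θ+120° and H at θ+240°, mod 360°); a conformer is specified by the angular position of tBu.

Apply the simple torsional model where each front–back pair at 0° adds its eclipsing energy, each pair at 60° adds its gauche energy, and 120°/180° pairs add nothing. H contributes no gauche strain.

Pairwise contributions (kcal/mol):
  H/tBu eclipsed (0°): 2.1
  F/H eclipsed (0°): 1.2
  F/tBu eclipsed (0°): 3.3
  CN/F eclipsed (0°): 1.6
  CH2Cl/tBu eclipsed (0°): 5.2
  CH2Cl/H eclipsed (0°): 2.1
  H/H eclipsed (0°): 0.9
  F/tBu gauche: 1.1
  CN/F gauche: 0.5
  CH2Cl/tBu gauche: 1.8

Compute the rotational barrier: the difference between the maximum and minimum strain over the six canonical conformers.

tBu at 0° is eclipsed. F at 0° is eclipsed with tBu at 0° (3.3); CH2Cl at 120° is eclipsed with H at 120° (2.1); H at 240° is eclipsed with H at 240° (0.9). Total 6.3 kcal/mol.
tBu at 60° is staggered. F at 0° is gauche with tBu at 60° (1.1); CH2Cl at 120° is gauche with tBu at 60° (1.8). Total 2.9 kcal/mol.
tBu at 120° is eclipsed. F at 0° is eclipsed with H at 0° (1.2); CH2Cl at 120° is eclipsed with tBu at 120° (5.2); H at 240° is eclipsed with H at 240° (0.9). Total 7.3 kcal/mol.
tBu at 180° is staggered. CH2Cl at 120° is gauche with tBu at 180° (1.8). Total 1.8 kcal/mol.
tBu at 240° is eclipsed. F at 0° is eclipsed with H at 0° (1.2); CH2Cl at 120° is eclipsed with H at 120° (2.1); H at 240° is eclipsed with tBu at 240° (2.1). Total 5.4 kcal/mol.
tBu at 300° is staggered. F at 0° is gauche with tBu at 300° (1.1). Total 1.1 kcal/mol.
Max at 120° (7.3 kcal/mol), min at 300° (1.1 kcal/mol); barrier = 6.2 kcal/mol.

6.2 kcal/mol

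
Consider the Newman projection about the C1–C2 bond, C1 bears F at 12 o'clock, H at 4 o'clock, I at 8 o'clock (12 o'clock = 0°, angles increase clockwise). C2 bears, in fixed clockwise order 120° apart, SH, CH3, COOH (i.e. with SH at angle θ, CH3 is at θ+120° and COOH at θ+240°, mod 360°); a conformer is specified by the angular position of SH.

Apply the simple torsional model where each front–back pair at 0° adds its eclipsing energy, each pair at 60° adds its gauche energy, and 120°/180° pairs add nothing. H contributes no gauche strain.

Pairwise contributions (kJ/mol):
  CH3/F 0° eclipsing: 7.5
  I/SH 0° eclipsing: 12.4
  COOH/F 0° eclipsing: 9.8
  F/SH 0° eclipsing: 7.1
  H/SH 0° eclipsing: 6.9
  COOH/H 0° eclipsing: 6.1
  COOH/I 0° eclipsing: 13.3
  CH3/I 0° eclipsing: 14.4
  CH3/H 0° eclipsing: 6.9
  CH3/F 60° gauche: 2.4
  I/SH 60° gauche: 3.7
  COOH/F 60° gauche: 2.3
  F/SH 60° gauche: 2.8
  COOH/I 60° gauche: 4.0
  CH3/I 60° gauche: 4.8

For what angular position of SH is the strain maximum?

SH at 0° (eclipsed): F–SH eclipsed, H–CH3 eclipsed, I–COOH eclipsed; 7.1 + 6.9 + 13.3 = 27.3 kJ/mol.
SH at 60° (staggered): F–SH gauche, F–COOH gauche, I–CH3 gauche, I–COOH gauche; 2.8 + 2.3 + 4.8 + 4.0 = 13.9 kJ/mol.
SH at 120° (eclipsed): F–COOH eclipsed, H–SH eclipsed, I–CH3 eclipsed; 9.8 + 6.9 + 14.4 = 31.1 kJ/mol.
SH at 180° (staggered): F–CH3 gauche, F–COOH gauche, I–SH gauche, I–CH3 gauche; 2.4 + 2.3 + 3.7 + 4.8 = 13.2 kJ/mol.
SH at 240° (eclipsed): F–CH3 eclipsed, H–COOH eclipsed, I–SH eclipsed; 7.5 + 6.1 + 12.4 = 26.0 kJ/mol.
SH at 300° (staggered): F–SH gauche, F–CH3 gauche, I–SH gauche, I–COOH gauche; 2.8 + 2.4 + 3.7 + 4.0 = 12.9 kJ/mol.
The maximum (31.1 kJ/mol) occurs with SH at 120°.

120°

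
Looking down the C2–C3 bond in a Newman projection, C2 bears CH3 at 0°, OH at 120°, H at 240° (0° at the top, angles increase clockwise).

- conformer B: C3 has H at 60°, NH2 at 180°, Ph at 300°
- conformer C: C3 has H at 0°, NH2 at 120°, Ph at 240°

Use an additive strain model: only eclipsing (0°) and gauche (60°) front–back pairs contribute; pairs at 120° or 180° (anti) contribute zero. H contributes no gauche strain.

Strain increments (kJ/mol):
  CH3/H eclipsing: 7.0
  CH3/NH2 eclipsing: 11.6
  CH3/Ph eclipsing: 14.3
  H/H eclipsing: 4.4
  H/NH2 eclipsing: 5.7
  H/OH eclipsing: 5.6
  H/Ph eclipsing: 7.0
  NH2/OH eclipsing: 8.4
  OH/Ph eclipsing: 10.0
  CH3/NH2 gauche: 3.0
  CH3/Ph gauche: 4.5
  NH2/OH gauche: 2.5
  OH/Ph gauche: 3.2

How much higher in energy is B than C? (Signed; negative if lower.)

B (staggered): CH3–Ph gauche, OH–NH2 gauche; 4.5 + 2.5 = 7.0 kJ/mol.
C (eclipsed): CH3–H eclipsed, OH–NH2 eclipsed, H–Ph eclipsed; 7.0 + 8.4 + 7.0 = 22.4 kJ/mol.
E(B) − E(C) = 7.0 − 22.4 = -15.4 kJ/mol.

-15.4 kJ/mol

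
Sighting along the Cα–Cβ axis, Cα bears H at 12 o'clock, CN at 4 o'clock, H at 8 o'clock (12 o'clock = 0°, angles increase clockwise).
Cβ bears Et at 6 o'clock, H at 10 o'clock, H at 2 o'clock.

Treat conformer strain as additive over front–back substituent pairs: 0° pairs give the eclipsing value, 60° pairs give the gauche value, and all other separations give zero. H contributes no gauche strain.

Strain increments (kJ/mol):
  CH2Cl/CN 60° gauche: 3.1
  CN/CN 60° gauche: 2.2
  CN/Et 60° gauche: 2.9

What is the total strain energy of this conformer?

2.9 kJ/mol

This conformer (staggered): CN–Et gauche; 2.9 = 2.9 kJ/mol.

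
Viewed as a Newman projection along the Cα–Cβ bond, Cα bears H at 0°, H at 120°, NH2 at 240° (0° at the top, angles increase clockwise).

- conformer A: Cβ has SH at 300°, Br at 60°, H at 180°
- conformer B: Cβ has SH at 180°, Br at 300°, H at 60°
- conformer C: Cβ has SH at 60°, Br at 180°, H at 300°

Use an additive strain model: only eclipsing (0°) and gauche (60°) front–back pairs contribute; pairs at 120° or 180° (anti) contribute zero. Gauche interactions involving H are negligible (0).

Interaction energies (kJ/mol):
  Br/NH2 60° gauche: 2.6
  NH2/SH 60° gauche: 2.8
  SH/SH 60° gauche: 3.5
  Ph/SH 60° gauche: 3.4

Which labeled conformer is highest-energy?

A (staggered): NH2(240°)/SH(300°) gauche 2.8 → 2.8 kJ/mol.
B (staggered): NH2(240°)/SH(180°) gauche 2.8; NH2(240°)/Br(300°) gauche 2.6 → 5.4 kJ/mol.
C (staggered): NH2(240°)/Br(180°) gauche 2.6 → 2.6 kJ/mol.
B has the highest total (5.4 kJ/mol).

B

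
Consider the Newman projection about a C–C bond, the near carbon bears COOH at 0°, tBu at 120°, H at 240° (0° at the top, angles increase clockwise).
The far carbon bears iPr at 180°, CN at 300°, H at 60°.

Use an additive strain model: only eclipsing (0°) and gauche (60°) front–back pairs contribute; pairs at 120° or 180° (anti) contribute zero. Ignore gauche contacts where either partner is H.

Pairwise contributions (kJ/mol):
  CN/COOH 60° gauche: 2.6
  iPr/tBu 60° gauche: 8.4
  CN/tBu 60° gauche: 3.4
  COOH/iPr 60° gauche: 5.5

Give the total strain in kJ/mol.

This conformer (staggered): COOH–CN gauche, tBu–iPr gauche; 2.6 + 8.4 = 11.0 kJ/mol.

11.0 kJ/mol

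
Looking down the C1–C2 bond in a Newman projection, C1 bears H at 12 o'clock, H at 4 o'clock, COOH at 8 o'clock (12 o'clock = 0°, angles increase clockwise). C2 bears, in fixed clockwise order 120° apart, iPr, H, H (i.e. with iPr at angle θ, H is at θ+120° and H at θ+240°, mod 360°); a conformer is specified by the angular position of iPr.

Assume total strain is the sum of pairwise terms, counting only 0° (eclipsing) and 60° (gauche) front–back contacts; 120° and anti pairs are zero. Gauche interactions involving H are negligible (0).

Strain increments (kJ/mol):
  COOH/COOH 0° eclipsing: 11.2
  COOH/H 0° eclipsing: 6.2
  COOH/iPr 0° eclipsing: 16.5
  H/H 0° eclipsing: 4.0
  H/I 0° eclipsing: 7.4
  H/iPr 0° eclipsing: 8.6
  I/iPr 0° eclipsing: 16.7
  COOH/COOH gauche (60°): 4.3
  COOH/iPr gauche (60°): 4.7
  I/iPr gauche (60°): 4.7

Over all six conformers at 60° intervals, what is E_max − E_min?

iPr at 0° (eclipsed): H(0°)/iPr(0°) eclipsed 8.6; H(120°)/H(120°) eclipsed 4.0; COOH(240°)/H(240°) eclipsed 6.2 → 18.8 kJ/mol.
iPr at 60° (staggered): no non-H gauche contacts → 0.0 kJ/mol.
iPr at 120° (eclipsed): H(0°)/H(0°) eclipsed 4.0; H(120°)/iPr(120°) eclipsed 8.6; COOH(240°)/H(240°) eclipsed 6.2 → 18.8 kJ/mol.
iPr at 180° (staggered): COOH(240°)/iPr(180°) gauche 4.7 → 4.7 kJ/mol.
iPr at 240° (eclipsed): H(0°)/H(0°) eclipsed 4.0; H(120°)/H(120°) eclipsed 4.0; COOH(240°)/iPr(240°) eclipsed 16.5 → 24.5 kJ/mol.
iPr at 300° (staggered): COOH(240°)/iPr(300°) gauche 4.7 → 4.7 kJ/mol.
Max at 240° (24.5 kJ/mol), min at 60° (0.0 kJ/mol); barrier = 24.5 kJ/mol.

24.5 kJ/mol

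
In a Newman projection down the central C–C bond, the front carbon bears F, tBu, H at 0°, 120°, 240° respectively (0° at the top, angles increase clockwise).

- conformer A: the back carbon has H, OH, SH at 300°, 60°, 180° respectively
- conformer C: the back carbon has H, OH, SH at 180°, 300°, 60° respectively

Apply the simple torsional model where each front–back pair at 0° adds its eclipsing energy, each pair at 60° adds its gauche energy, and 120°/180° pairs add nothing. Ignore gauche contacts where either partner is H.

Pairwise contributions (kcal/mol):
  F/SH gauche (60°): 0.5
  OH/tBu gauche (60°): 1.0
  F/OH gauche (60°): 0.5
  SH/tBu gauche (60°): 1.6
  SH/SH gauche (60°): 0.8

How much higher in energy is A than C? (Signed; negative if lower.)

+0.5 kcal/mol

A is staggered. F at 0° is gauche with OH at 60° (0.5); tBu at 120° is gauche with OH at 60° (1.0); tBu at 120° is gauche with SH at 180° (1.6). Total 3.1 kcal/mol.
C is staggered. F at 0° is gauche with OH at 300° (0.5); F at 0° is gauche with SH at 60° (0.5); tBu at 120° is gauche with SH at 60° (1.6). Total 2.6 kcal/mol.
E(A) − E(C) = 3.1 − 2.6 = +0.5 kcal/mol.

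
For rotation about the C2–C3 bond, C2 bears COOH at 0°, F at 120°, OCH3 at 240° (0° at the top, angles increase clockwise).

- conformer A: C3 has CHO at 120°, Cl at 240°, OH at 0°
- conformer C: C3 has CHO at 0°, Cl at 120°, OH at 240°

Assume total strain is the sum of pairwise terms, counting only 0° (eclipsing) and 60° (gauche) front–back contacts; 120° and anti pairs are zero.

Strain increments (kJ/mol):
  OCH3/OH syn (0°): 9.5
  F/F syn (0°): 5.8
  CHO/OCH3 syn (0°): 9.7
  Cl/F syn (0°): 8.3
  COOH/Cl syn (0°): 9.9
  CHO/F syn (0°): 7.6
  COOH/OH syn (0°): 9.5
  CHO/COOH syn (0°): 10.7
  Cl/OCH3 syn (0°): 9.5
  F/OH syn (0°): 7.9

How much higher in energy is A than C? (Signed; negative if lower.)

-1.9 kJ/mol

A (eclipsed): COOH–OH eclipsed, F–CHO eclipsed, OCH3–Cl eclipsed; 9.5 + 7.6 + 9.5 = 26.6 kJ/mol.
C (eclipsed): COOH–CHO eclipsed, F–Cl eclipsed, OCH3–OH eclipsed; 10.7 + 8.3 + 9.5 = 28.5 kJ/mol.
E(A) − E(C) = 26.6 − 28.5 = -1.9 kJ/mol.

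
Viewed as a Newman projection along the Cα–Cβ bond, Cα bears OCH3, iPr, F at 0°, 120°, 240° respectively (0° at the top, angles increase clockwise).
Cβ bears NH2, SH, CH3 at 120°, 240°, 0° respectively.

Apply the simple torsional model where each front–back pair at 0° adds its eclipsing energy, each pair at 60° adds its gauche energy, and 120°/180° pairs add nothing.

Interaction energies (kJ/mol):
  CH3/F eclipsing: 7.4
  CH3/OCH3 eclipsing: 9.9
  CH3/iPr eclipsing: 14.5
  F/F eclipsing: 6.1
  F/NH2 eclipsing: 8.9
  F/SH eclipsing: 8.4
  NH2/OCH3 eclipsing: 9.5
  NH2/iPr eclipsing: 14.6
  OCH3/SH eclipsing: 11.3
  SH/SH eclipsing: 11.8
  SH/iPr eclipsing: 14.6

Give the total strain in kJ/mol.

32.9 kJ/mol

This conformer (eclipsed): OCH3(0°)/CH3(0°) eclipsed 9.9; iPr(120°)/NH2(120°) eclipsed 14.6; F(240°)/SH(240°) eclipsed 8.4 → 32.9 kJ/mol.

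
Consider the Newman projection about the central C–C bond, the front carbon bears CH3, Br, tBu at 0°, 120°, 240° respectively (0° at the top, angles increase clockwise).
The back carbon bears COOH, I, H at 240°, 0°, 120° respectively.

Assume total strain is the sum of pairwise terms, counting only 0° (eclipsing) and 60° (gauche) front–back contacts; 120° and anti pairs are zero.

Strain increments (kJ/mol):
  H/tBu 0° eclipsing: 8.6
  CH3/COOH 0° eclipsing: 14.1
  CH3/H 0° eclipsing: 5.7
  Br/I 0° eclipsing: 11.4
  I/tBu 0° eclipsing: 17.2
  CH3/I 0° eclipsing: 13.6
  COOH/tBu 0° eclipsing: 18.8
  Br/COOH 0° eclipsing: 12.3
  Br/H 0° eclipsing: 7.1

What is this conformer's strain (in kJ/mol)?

39.5 kJ/mol

This conformer is eclipsed. CH3 at 0° is eclipsed with I at 0° (13.6); Br at 120° is eclipsed with H at 120° (7.1); tBu at 240° is eclipsed with COOH at 240° (18.8). Total 39.5 kJ/mol.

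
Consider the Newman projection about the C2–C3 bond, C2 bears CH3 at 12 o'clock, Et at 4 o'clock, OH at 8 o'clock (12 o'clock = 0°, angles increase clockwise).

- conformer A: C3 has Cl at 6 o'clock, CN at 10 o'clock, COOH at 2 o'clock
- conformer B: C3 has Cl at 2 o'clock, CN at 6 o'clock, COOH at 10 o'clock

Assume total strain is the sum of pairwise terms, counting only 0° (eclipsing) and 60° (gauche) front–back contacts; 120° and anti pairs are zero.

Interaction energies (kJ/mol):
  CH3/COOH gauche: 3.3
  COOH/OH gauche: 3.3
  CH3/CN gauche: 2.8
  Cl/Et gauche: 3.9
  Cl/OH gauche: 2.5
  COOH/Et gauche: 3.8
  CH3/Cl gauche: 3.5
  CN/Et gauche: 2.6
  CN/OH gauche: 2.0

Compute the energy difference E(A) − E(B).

-0.3 kJ/mol

A (staggered): CH3(0°)/CN(300°) gauche 2.8; CH3(0°)/COOH(60°) gauche 3.3; Et(120°)/Cl(180°) gauche 3.9; Et(120°)/COOH(60°) gauche 3.8; OH(240°)/Cl(180°) gauche 2.5; OH(240°)/CN(300°) gauche 2.0 → 18.3 kJ/mol.
B (staggered): CH3(0°)/Cl(60°) gauche 3.5; CH3(0°)/COOH(300°) gauche 3.3; Et(120°)/Cl(60°) gauche 3.9; Et(120°)/CN(180°) gauche 2.6; OH(240°)/CN(180°) gauche 2.0; OH(240°)/COOH(300°) gauche 3.3 → 18.6 kJ/mol.
E(A) − E(B) = 18.3 − 18.6 = -0.3 kJ/mol.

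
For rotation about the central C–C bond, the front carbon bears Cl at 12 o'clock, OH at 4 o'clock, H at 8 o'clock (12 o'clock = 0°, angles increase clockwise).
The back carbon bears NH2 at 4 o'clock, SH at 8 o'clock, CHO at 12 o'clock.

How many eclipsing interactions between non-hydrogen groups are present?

Non-H eclipsing pairs: Cl(0°)/CHO(0°); OH(120°)/NH2(120°) — 2 interactions.

2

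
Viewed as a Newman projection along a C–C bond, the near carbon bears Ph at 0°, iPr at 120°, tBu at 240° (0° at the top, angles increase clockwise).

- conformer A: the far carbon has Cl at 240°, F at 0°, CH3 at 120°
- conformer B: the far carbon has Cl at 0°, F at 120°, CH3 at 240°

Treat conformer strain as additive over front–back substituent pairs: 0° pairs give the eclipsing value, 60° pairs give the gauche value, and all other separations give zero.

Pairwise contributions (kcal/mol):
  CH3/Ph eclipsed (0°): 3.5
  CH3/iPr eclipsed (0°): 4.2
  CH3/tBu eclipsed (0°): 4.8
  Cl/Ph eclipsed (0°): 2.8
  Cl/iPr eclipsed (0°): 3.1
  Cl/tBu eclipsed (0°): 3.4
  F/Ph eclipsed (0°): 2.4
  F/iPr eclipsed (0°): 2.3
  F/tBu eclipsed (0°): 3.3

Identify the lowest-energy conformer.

B

A (eclipsed): Ph–F eclipsed, iPr–CH3 eclipsed, tBu–Cl eclipsed; 2.4 + 4.2 + 3.4 = 10.0 kcal/mol.
B (eclipsed): Ph–Cl eclipsed, iPr–F eclipsed, tBu–CH3 eclipsed; 2.8 + 2.3 + 4.8 = 9.9 kcal/mol.
B has the lowest total (9.9 kcal/mol).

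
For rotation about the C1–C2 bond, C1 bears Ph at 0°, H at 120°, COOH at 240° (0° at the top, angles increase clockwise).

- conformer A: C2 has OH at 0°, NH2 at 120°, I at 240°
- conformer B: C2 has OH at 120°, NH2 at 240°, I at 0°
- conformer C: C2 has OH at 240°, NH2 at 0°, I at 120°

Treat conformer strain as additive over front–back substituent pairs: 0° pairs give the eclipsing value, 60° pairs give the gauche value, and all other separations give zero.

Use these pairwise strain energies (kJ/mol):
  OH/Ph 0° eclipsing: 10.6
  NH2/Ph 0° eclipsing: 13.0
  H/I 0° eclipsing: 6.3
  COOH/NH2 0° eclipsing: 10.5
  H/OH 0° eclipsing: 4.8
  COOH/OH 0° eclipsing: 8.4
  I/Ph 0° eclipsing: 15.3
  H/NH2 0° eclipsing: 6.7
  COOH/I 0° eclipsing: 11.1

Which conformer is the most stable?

A (eclipsed): Ph(0°)/OH(0°) eclipsed 10.6; H(120°)/NH2(120°) eclipsed 6.7; COOH(240°)/I(240°) eclipsed 11.1 → 28.4 kJ/mol.
B (eclipsed): Ph(0°)/I(0°) eclipsed 15.3; H(120°)/OH(120°) eclipsed 4.8; COOH(240°)/NH2(240°) eclipsed 10.5 → 30.6 kJ/mol.
C (eclipsed): Ph(0°)/NH2(0°) eclipsed 13.0; H(120°)/I(120°) eclipsed 6.3; COOH(240°)/OH(240°) eclipsed 8.4 → 27.7 kJ/mol.
C has the lowest total (27.7 kJ/mol).

C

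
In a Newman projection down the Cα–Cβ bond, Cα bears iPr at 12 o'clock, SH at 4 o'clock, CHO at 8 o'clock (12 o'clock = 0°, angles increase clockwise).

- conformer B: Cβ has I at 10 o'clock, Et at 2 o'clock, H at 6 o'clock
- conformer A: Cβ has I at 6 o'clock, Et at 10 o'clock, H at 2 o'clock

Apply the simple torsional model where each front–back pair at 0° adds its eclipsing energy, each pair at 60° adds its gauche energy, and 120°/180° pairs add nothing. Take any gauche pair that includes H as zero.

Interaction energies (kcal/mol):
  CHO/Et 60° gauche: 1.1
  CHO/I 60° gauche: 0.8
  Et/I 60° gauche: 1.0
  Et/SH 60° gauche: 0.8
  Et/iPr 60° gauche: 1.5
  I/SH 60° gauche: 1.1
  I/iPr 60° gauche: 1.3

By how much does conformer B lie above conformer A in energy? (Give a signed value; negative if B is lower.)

-0.1 kcal/mol

B (staggered): iPr(0°)/I(300°) gauche 1.3; iPr(0°)/Et(60°) gauche 1.5; SH(120°)/Et(60°) gauche 0.8; CHO(240°)/I(300°) gauche 0.8 → 4.4 kcal/mol.
A (staggered): iPr(0°)/Et(300°) gauche 1.5; SH(120°)/I(180°) gauche 1.1; CHO(240°)/I(180°) gauche 0.8; CHO(240°)/Et(300°) gauche 1.1 → 4.5 kcal/mol.
E(B) − E(A) = 4.4 − 4.5 = -0.1 kcal/mol.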